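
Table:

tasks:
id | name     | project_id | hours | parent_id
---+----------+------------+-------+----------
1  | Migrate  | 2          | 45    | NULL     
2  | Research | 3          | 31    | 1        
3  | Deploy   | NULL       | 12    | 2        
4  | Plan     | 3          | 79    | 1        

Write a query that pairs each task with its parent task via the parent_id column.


This is a self-join: tasks is joined to a second copy of itself, matching each row's parent_id to another row's id. Use LEFT JOIN so rows with parent_id=NULL are kept.
  - task 1 (Migrate): parent_id=NULL -> NULL
  - task 2 (Research): parent_id=1 -> Migrate
  - task 3 (Deploy): parent_id=2 -> Research
  - task 4 (Plan): parent_id=1 -> Migrate

SQL:
SELECT a.name AS item, b.name AS parent
FROM tasks a
LEFT JOIN tasks b ON a.parent_id = b.id

Result:
item     | parent  
---------+---------
Migrate  | NULL    
Research | Migrate 
Deploy   | Research
Plan     | Migrate 


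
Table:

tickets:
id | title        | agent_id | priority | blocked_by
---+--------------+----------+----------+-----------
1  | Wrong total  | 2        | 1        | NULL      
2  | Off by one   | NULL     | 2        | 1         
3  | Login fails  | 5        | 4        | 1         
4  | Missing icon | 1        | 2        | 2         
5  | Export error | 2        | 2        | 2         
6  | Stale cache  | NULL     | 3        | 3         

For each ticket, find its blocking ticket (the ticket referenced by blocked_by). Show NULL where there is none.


This is a self-join: tickets is joined to a second copy of itself, matching each row's blocked_by to another row's id. Use LEFT JOIN so rows with blocked_by=NULL are kept.
  - ticket 1 (Wrong total): blocked_by=NULL -> NULL
  - ticket 2 (Off by one): blocked_by=1 -> Wrong total
  - ticket 3 (Login fails): blocked_by=1 -> Wrong total
  - ticket 4 (Missing icon): blocked_by=2 -> Off by one
  - ticket 5 (Export error): blocked_by=2 -> Off by one
  - ticket 6 (Stale cache): blocked_by=3 -> Login fails

SQL:
SELECT a.title AS item, b.title AS blocked_by
FROM tickets a
LEFT JOIN tickets b ON a.blocked_by = b.id

Result:
item         | blocked_by 
-------------+------------
Wrong total  | NULL       
Off by one   | Wrong total
Login fails  | Wrong total
Missing icon | Off by one 
Export error | Off by one 
Stale cache  | Login fails


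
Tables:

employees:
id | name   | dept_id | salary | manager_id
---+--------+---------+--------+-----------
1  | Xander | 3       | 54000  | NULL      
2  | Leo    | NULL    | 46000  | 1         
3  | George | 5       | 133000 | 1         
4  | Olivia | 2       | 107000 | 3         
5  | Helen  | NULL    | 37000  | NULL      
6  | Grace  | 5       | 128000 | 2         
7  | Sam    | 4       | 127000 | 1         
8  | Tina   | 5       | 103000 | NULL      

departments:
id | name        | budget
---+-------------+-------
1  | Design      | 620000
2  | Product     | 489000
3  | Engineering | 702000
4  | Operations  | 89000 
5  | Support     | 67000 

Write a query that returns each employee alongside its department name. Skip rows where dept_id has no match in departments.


INNER JOIN keeps only employees rows whose dept_id matches an id in departments. Walk through each employee:
  - employee 1 (Xander): dept_id=3 -> matches Engineering
  - employee 2 (Leo): dept_id=NULL, no match -> dropped
  - employee 3 (George): dept_id=5 -> matches Support
  - employee 4 (Olivia): dept_id=2 -> matches Product
  - employee 5 (Helen): dept_id=NULL, no match -> dropped
  - employee 6 (Grace): dept_id=5 -> matches Support
  - employee 7 (Sam): dept_id=4 -> matches Operations
  - employee 8 (Tina): dept_id=5 -> matches Support
So 2 of 8 rows are dropped.

SQL:
SELECT a.name, b.name AS department
FROM employees a
INNER JOIN departments b ON a.dept_id = b.id

Result:
name   | department 
-------+------------
Xander | Engineering
George | Support    
Olivia | Product    
Grace  | Support    
Sam    | Operations 
Tina   | Support    


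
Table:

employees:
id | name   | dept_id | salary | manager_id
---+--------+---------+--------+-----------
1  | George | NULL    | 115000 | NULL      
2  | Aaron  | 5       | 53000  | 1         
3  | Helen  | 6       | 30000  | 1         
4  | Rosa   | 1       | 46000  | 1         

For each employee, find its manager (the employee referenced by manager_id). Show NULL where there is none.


This is a self-join: employees is joined to a second copy of itself, matching each row's manager_id to another row's id. Use LEFT JOIN so rows with manager_id=NULL are kept.
  - employee 1 (George): manager_id=NULL -> NULL
  - employee 2 (Aaron): manager_id=1 -> George
  - employee 3 (Helen): manager_id=1 -> George
  - employee 4 (Rosa): manager_id=1 -> George

SQL:
SELECT a.name AS item, b.name AS manager
FROM employees a
LEFT JOIN employees b ON a.manager_id = b.id

Result:
item   | manager
-------+--------
George | NULL   
Aaron  | George 
Helen  | George 
Rosa   | George 


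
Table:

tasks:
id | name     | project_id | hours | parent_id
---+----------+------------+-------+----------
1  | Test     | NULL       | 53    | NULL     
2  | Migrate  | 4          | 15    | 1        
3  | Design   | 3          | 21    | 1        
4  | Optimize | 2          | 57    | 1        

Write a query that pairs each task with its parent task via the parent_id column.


This is a self-join: tasks is joined to a second copy of itself, matching each row's parent_id to another row's id. Use LEFT JOIN so rows with parent_id=NULL are kept.
  - task 1 (Test): parent_id=NULL -> NULL
  - task 2 (Migrate): parent_id=1 -> Test
  - task 3 (Design): parent_id=1 -> Test
  - task 4 (Optimize): parent_id=1 -> Test

SQL:
SELECT a.name AS item, b.name AS parent
FROM tasks a
LEFT JOIN tasks b ON a.parent_id = b.id

Result:
item     | parent
---------+-------
Test     | NULL  
Migrate  | Test  
Design   | Test  
Optimize | Test  


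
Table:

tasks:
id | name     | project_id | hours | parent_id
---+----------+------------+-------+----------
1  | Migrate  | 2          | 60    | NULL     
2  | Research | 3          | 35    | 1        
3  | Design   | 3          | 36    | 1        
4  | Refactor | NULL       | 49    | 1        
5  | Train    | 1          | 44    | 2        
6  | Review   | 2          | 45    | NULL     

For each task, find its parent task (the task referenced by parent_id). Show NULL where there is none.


This is a self-join: tasks is joined to a second copy of itself, matching each row's parent_id to another row's id. Use LEFT JOIN so rows with parent_id=NULL are kept.
  - task 1 (Migrate): parent_id=NULL -> NULL
  - task 2 (Research): parent_id=1 -> Migrate
  - task 3 (Design): parent_id=1 -> Migrate
  - task 4 (Refactor): parent_id=1 -> Migrate
  - task 5 (Train): parent_id=2 -> Research
  - task 6 (Review): parent_id=NULL -> NULL

SQL:
SELECT a.name AS item, b.name AS parent
FROM tasks a
LEFT JOIN tasks b ON a.parent_id = b.id

Result:
item     | parent  
---------+---------
Migrate  | NULL    
Research | Migrate 
Design   | Migrate 
Refactor | Migrate 
Train    | Research
Review   | NULL    


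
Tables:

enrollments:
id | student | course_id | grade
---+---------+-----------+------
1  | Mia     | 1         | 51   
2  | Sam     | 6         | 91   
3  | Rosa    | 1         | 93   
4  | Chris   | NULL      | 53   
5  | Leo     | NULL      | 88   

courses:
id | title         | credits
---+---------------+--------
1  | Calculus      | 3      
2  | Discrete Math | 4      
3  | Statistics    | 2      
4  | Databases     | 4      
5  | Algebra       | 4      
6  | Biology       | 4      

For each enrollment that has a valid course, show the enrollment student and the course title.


INNER JOIN keeps only enrollments rows whose course_id matches an id in courses. Walk through each enrollment:
  - enrollment 1 (Mia): course_id=1 -> matches Calculus
  - enrollment 2 (Sam): course_id=6 -> matches Biology
  - enrollment 3 (Rosa): course_id=1 -> matches Calculus
  - enrollment 4 (Chris): course_id=NULL, no match -> dropped
  - enrollment 5 (Leo): course_id=NULL, no match -> dropped
So 2 of 5 rows are dropped.

SQL:
SELECT a.student, b.title AS course
FROM enrollments a
INNER JOIN courses b ON a.course_id = b.id

Result:
student | course  
--------+---------
Mia     | Calculus
Sam     | Biology 
Rosa    | Calculus


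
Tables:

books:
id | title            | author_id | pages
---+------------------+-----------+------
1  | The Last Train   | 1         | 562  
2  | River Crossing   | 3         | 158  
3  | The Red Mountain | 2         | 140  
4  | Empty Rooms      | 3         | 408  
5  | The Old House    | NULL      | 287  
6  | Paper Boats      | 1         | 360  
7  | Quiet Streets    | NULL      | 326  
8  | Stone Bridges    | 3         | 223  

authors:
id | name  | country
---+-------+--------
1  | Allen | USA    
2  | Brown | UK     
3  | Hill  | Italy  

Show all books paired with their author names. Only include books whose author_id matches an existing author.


INNER JOIN keeps only books rows whose author_id matches an id in authors. Walk through each book:
  - book 1 (The Last Train): author_id=1 -> matches Allen
  - book 2 (River Crossing): author_id=3 -> matches Hill
  - book 3 (The Red Mountain): author_id=2 -> matches Brown
  - book 4 (Empty Rooms): author_id=3 -> matches Hill
  - book 5 (The Old House): author_id=NULL, no match -> dropped
  - book 6 (Paper Boats): author_id=1 -> matches Allen
  - book 7 (Quiet Streets): author_id=NULL, no match -> dropped
  - book 8 (Stone Bridges): author_id=3 -> matches Hill
So 2 of 8 rows are dropped.

SQL:
SELECT a.title, b.name AS author
FROM books a
INNER JOIN authors b ON a.author_id = b.id

Result:
title            | author
-----------------+-------
The Last Train   | Allen 
River Crossing   | Hill  
The Red Mountain | Brown 
Empty Rooms      | Hill  
Paper Boats      | Allen 
Stone Bridges    | Hill  


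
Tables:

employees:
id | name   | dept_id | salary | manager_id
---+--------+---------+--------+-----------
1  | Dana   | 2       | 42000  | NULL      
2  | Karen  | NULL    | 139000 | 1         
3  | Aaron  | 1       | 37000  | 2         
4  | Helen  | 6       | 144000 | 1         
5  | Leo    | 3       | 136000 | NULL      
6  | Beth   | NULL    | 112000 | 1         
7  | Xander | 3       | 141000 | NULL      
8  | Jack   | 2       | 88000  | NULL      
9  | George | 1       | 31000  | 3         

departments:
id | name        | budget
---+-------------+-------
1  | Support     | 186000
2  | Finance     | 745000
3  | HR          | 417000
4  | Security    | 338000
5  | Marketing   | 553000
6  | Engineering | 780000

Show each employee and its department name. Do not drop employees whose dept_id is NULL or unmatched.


LEFT JOIN keeps every row from employees (the left table); where dept_id has no match in departments, the department columns become NULL. Walk through each employee:
  - employee 1 (Dana): dept_id=2 -> matches Finance
  - employee 2 (Karen): dept_id=NULL, no match -> kept with NULL
  - employee 3 (Aaron): dept_id=1 -> matches Support
  - employee 4 (Helen): dept_id=6 -> matches Engineering
  - employee 5 (Leo): dept_id=3 -> matches HR
  - employee 6 (Beth): dept_id=NULL, no match -> kept with NULL
  - employee 7 (Xander): dept_id=3 -> matches HR
  - employee 8 (Jack): dept_id=2 -> matches Finance
  - employee 9 (George): dept_id=1 -> matches Support
All 9 rows appear; 2 have NULL department.

SQL:
SELECT a.name, b.name AS department
FROM employees a
LEFT JOIN departments b ON a.dept_id = b.id

Result:
name   | department 
-------+------------
Dana   | Finance    
Karen  | NULL       
Aaron  | Support    
Helen  | Engineering
Leo    | HR         
Beth   | NULL       
Xander | HR         
Jack   | Finance    
George | Support    


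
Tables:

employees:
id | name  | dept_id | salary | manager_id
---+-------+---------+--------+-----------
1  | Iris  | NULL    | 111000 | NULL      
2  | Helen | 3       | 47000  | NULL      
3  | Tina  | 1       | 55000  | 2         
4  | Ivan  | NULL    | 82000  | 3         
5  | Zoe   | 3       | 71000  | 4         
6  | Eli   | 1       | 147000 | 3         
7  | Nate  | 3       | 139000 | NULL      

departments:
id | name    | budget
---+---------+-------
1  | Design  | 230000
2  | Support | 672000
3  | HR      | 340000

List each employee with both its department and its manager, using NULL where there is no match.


Two LEFT JOINs from the same base table employees: one to departments via dept_id, one to employees itself via manager_id. Both are LEFT so every employee is preserved.
Match against departments:
  - employee 1 (Iris): dept_id=NULL, no match -> kept with NULL
  - employee 2 (Helen): dept_id=3 -> matches HR
  - employee 3 (Tina): dept_id=1 -> matches Design
  - employee 4 (Ivan): dept_id=NULL, no match -> kept with NULL
  - employee 5 (Zoe): dept_id=3 -> matches HR
  - employee 6 (Eli): dept_id=1 -> matches Design
  - employee 7 (Nate): dept_id=3 -> matches HR
Match against employees (self):
  - employee 1 (Iris): manager_id=NULL -> NULL
  - employee 2 (Helen): manager_id=NULL -> NULL
  - employee 3 (Tina): manager_id=2 -> Helen
  - employee 4 (Ivan): manager_id=3 -> Tina
  - employee 5 (Zoe): manager_id=4 -> Ivan
  - employee 6 (Eli): manager_id=3 -> Tina
  - employee 7 (Nate): manager_id=NULL -> NULL

SQL:
SELECT a.name, b.name AS department, c.name AS manager
FROM employees a
LEFT JOIN departments b ON a.dept_id = b.id
LEFT JOIN employees c ON a.manager_id = c.id

Result:
name  | department | manager
------+------------+--------
Iris  | NULL       | NULL   
Helen | HR         | NULL   
Tina  | Design     | Helen  
Ivan  | NULL       | Tina   
Zoe   | HR         | Ivan   
Eli   | Design     | Tina   
Nate  | HR         | NULL   


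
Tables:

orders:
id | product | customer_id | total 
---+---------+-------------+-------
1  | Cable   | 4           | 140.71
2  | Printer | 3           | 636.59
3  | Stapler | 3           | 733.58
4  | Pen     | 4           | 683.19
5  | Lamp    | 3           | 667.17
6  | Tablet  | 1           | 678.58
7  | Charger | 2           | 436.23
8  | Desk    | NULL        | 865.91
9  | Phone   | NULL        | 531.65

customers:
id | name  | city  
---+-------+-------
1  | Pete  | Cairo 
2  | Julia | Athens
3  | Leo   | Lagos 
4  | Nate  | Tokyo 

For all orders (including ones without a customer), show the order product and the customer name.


LEFT JOIN keeps every row from orders (the left table); where customer_id has no match in customers, the customer columns become NULL. Walk through each order:
  - order 1 (Cable): customer_id=4 -> matches Nate
  - order 2 (Printer): customer_id=3 -> matches Leo
  - order 3 (Stapler): customer_id=3 -> matches Leo
  - order 4 (Pen): customer_id=4 -> matches Nate
  - order 5 (Lamp): customer_id=3 -> matches Leo
  - order 6 (Tablet): customer_id=1 -> matches Pete
  - order 7 (Charger): customer_id=2 -> matches Julia
  - order 8 (Desk): customer_id=NULL, no match -> kept with NULL
  - order 9 (Phone): customer_id=NULL, no match -> kept with NULL
All 9 rows appear; 2 have NULL customer.

SQL:
SELECT a.product, b.name AS customer
FROM orders a
LEFT JOIN customers b ON a.customer_id = b.id

Result:
product | customer
--------+---------
Cable   | Nate    
Printer | Leo     
Stapler | Leo     
Pen     | Nate    
Lamp    | Leo     
Tablet  | Pete    
Charger | Julia   
Desk    | NULL    
Phone   | NULL    


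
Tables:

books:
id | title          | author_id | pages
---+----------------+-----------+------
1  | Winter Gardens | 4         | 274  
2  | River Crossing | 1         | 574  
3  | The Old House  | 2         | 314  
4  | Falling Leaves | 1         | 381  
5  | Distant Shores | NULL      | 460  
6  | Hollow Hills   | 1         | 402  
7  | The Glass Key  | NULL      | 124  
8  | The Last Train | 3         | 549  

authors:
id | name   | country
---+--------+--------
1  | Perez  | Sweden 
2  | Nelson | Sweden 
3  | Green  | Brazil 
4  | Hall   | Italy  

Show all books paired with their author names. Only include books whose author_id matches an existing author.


INNER JOIN keeps only books rows whose author_id matches an id in authors. Walk through each book:
  - book 1 (Winter Gardens): author_id=4 -> matches Hall
  - book 2 (River Crossing): author_id=1 -> matches Perez
  - book 3 (The Old House): author_id=2 -> matches Nelson
  - book 4 (Falling Leaves): author_id=1 -> matches Perez
  - book 5 (Distant Shores): author_id=NULL, no match -> dropped
  - book 6 (Hollow Hills): author_id=1 -> matches Perez
  - book 7 (The Glass Key): author_id=NULL, no match -> dropped
  - book 8 (The Last Train): author_id=3 -> matches Green
So 2 of 8 rows are dropped.

SQL:
SELECT a.title, b.name AS author
FROM books a
INNER JOIN authors b ON a.author_id = b.id

Result:
title          | author
---------------+-------
Winter Gardens | Hall  
River Crossing | Perez 
The Old House  | Nelson
Falling Leaves | Perez 
Hollow Hills   | Perez 
The Last Train | Green 


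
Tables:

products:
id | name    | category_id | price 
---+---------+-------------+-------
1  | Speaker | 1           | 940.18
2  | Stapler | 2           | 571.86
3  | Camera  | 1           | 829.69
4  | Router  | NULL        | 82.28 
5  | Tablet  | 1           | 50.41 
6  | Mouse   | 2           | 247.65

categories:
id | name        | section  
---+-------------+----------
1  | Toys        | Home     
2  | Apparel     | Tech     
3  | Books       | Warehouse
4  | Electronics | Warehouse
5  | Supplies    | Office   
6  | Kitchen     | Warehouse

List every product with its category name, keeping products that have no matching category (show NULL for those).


LEFT JOIN keeps every row from products (the left table); where category_id has no match in categories, the category columns become NULL. Walk through each product:
  - product 1 (Speaker): category_id=1 -> matches Toys
  - product 2 (Stapler): category_id=2 -> matches Apparel
  - product 3 (Camera): category_id=1 -> matches Toys
  - product 4 (Router): category_id=NULL, no match -> kept with NULL
  - product 5 (Tablet): category_id=1 -> matches Toys
  - product 6 (Mouse): category_id=2 -> matches Apparel
All 6 rows appear; 1 has NULL category.

SQL:
SELECT a.name, b.name AS category
FROM products a
LEFT JOIN categories b ON a.category_id = b.id

Result:
name    | category
--------+---------
Speaker | Toys    
Stapler | Apparel 
Camera  | Toys    
Router  | NULL    
Tablet  | Toys    
Mouse   | Apparel 


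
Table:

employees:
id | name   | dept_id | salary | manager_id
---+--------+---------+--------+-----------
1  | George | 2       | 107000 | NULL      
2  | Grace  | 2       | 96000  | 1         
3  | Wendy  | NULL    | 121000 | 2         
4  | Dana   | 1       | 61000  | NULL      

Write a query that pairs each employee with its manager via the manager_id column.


This is a self-join: employees is joined to a second copy of itself, matching each row's manager_id to another row's id. Use LEFT JOIN so rows with manager_id=NULL are kept.
  - employee 1 (George): manager_id=NULL -> NULL
  - employee 2 (Grace): manager_id=1 -> George
  - employee 3 (Wendy): manager_id=2 -> Grace
  - employee 4 (Dana): manager_id=NULL -> NULL

SQL:
SELECT a.name AS item, b.name AS manager
FROM employees a
LEFT JOIN employees b ON a.manager_id = b.id

Result:
item   | manager
-------+--------
George | NULL   
Grace  | George 
Wendy  | Grace  
Dana   | NULL   


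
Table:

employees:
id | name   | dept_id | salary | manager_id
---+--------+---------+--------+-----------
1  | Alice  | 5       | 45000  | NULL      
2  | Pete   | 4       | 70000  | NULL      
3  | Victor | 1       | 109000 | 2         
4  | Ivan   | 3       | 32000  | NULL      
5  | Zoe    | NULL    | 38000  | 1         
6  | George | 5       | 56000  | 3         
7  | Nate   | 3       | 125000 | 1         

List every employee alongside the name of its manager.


This is a self-join: employees is joined to a second copy of itself, matching each row's manager_id to another row's id. Use LEFT JOIN so rows with manager_id=NULL are kept.
  - employee 1 (Alice): manager_id=NULL -> NULL
  - employee 2 (Pete): manager_id=NULL -> NULL
  - employee 3 (Victor): manager_id=2 -> Pete
  - employee 4 (Ivan): manager_id=NULL -> NULL
  - employee 5 (Zoe): manager_id=1 -> Alice
  - employee 6 (George): manager_id=3 -> Victor
  - employee 7 (Nate): manager_id=1 -> Alice

SQL:
SELECT a.name AS item, b.name AS manager
FROM employees a
LEFT JOIN employees b ON a.manager_id = b.id

Result:
item   | manager
-------+--------
Alice  | NULL   
Pete   | NULL   
Victor | Pete   
Ivan   | NULL   
Zoe    | Alice  
George | Victor 
Nate   | Alice  


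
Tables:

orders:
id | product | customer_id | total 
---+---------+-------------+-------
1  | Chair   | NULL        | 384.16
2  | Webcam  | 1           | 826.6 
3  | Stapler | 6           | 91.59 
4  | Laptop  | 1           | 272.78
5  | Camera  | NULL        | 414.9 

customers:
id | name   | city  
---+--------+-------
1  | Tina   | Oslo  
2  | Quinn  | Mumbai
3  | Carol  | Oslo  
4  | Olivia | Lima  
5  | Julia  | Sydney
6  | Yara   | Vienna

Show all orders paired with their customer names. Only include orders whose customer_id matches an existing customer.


INNER JOIN keeps only orders rows whose customer_id matches an id in customers. Walk through each order:
  - order 1 (Chair): customer_id=NULL, no match -> dropped
  - order 2 (Webcam): customer_id=1 -> matches Tina
  - order 3 (Stapler): customer_id=6 -> matches Yara
  - order 4 (Laptop): customer_id=1 -> matches Tina
  - order 5 (Camera): customer_id=NULL, no match -> dropped
So 2 of 5 rows are dropped.

SQL:
SELECT a.product, b.name AS customer
FROM orders a
INNER JOIN customers b ON a.customer_id = b.id

Result:
product | customer
--------+---------
Webcam  | Tina    
Stapler | Yara    
Laptop  | Tina    


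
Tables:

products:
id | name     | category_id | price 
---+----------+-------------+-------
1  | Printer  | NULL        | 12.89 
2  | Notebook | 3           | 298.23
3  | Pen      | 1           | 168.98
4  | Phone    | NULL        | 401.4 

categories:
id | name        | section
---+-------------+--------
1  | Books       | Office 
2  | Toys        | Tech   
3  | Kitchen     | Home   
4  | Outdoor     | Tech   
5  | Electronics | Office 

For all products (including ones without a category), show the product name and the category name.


LEFT JOIN keeps every row from products (the left table); where category_id has no match in categories, the category columns become NULL. Walk through each product:
  - product 1 (Printer): category_id=NULL, no match -> kept with NULL
  - product 2 (Notebook): category_id=3 -> matches Kitchen
  - product 3 (Pen): category_id=1 -> matches Books
  - product 4 (Phone): category_id=NULL, no match -> kept with NULL
All 4 rows appear; 2 have NULL category.

SQL:
SELECT a.name, b.name AS category
FROM products a
LEFT JOIN categories b ON a.category_id = b.id

Result:
name     | category
---------+---------
Printer  | NULL    
Notebook | Kitchen 
Pen      | Books   
Phone    | NULL    


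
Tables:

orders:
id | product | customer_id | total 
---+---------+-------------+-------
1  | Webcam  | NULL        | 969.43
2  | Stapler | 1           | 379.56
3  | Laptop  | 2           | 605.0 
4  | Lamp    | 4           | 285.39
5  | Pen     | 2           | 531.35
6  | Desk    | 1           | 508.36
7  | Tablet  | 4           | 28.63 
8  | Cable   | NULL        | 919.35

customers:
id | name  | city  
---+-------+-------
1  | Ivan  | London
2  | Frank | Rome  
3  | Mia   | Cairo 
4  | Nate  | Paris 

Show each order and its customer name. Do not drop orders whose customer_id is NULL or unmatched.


LEFT JOIN keeps every row from orders (the left table); where customer_id has no match in customers, the customer columns become NULL. Walk through each order:
  - order 1 (Webcam): customer_id=NULL, no match -> kept with NULL
  - order 2 (Stapler): customer_id=1 -> matches Ivan
  - order 3 (Laptop): customer_id=2 -> matches Frank
  - order 4 (Lamp): customer_id=4 -> matches Nate
  - order 5 (Pen): customer_id=2 -> matches Frank
  - order 6 (Desk): customer_id=1 -> matches Ivan
  - order 7 (Tablet): customer_id=4 -> matches Nate
  - order 8 (Cable): customer_id=NULL, no match -> kept with NULL
All 8 rows appear; 2 have NULL customer.

SQL:
SELECT a.product, b.name AS customer
FROM orders a
LEFT JOIN customers b ON a.customer_id = b.id

Result:
product | customer
--------+---------
Webcam  | NULL    
Stapler | Ivan    
Laptop  | Frank   
Lamp    | Nate    
Pen     | Frank   
Desk    | Ivan    
Tablet  | Nate    
Cable   | NULL    


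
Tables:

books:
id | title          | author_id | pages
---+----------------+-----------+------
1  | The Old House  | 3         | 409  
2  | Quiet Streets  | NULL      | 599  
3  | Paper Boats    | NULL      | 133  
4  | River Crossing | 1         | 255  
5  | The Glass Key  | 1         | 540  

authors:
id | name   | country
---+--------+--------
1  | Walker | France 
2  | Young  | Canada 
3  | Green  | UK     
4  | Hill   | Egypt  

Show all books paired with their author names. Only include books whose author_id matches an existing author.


INNER JOIN keeps only books rows whose author_id matches an id in authors. Walk through each book:
  - book 1 (The Old House): author_id=3 -> matches Green
  - book 2 (Quiet Streets): author_id=NULL, no match -> dropped
  - book 3 (Paper Boats): author_id=NULL, no match -> dropped
  - book 4 (River Crossing): author_id=1 -> matches Walker
  - book 5 (The Glass Key): author_id=1 -> matches Walker
So 2 of 5 rows are dropped.

SQL:
SELECT a.title, b.name AS author
FROM books a
INNER JOIN authors b ON a.author_id = b.id

Result:
title          | author
---------------+-------
The Old House  | Green 
River Crossing | Walker
The Glass Key  | Walker


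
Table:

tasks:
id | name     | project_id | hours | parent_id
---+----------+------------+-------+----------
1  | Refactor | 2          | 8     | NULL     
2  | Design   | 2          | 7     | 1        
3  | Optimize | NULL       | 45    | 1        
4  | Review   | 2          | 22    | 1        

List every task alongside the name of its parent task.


This is a self-join: tasks is joined to a second copy of itself, matching each row's parent_id to another row's id. Use LEFT JOIN so rows with parent_id=NULL are kept.
  - task 1 (Refactor): parent_id=NULL -> NULL
  - task 2 (Design): parent_id=1 -> Refactor
  - task 3 (Optimize): parent_id=1 -> Refactor
  - task 4 (Review): parent_id=1 -> Refactor

SQL:
SELECT a.name AS item, b.name AS parent
FROM tasks a
LEFT JOIN tasks b ON a.parent_id = b.id

Result:
item     | parent  
---------+---------
Refactor | NULL    
Design   | Refactor
Optimize | Refactor
Review   | Refactor


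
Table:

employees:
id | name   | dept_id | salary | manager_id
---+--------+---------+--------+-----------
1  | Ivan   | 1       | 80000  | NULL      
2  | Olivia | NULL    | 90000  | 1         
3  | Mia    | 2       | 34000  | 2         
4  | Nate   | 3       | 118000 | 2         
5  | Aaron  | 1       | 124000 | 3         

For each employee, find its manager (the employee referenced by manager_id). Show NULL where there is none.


This is a self-join: employees is joined to a second copy of itself, matching each row's manager_id to another row's id. Use LEFT JOIN so rows with manager_id=NULL are kept.
  - employee 1 (Ivan): manager_id=NULL -> NULL
  - employee 2 (Olivia): manager_id=1 -> Ivan
  - employee 3 (Mia): manager_id=2 -> Olivia
  - employee 4 (Nate): manager_id=2 -> Olivia
  - employee 5 (Aaron): manager_id=3 -> Mia

SQL:
SELECT a.name AS item, b.name AS manager
FROM employees a
LEFT JOIN employees b ON a.manager_id = b.id

Result:
item   | manager
-------+--------
Ivan   | NULL   
Olivia | Ivan   
Mia    | Olivia 
Nate   | Olivia 
Aaron  | Mia    


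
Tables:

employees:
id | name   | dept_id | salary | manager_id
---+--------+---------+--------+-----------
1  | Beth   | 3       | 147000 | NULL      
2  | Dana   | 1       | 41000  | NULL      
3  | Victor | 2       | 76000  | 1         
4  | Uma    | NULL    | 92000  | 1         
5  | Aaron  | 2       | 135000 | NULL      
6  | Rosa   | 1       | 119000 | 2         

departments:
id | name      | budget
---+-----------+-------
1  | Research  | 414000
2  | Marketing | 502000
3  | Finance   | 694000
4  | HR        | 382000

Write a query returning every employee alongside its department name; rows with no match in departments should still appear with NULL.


LEFT JOIN keeps every row from employees (the left table); where dept_id has no match in departments, the department columns become NULL. Walk through each employee:
  - employee 1 (Beth): dept_id=3 -> matches Finance
  - employee 2 (Dana): dept_id=1 -> matches Research
  - employee 3 (Victor): dept_id=2 -> matches Marketing
  - employee 4 (Uma): dept_id=NULL, no match -> kept with NULL
  - employee 5 (Aaron): dept_id=2 -> matches Marketing
  - employee 6 (Rosa): dept_id=1 -> matches Research
All 6 rows appear; 1 has NULL department.

SQL:
SELECT a.name, b.name AS department
FROM employees a
LEFT JOIN departments b ON a.dept_id = b.id

Result:
name   | department
-------+-----------
Beth   | Finance   
Dana   | Research  
Victor | Marketing 
Uma    | NULL      
Aaron  | Marketing 
Rosa   | Research  


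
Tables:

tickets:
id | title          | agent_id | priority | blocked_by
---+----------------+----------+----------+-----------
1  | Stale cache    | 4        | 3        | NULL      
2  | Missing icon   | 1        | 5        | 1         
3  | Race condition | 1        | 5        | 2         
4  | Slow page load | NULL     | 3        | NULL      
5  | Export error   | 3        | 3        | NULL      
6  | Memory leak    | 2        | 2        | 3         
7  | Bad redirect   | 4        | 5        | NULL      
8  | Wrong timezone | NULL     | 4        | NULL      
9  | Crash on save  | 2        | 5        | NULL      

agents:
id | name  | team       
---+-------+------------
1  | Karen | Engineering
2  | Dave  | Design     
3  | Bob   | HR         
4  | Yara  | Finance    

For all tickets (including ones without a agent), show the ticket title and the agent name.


LEFT JOIN keeps every row from tickets (the left table); where agent_id has no match in agents, the agent columns become NULL. Walk through each ticket:
  - ticket 1 (Stale cache): agent_id=4 -> matches Yara
  - ticket 2 (Missing icon): agent_id=1 -> matches Karen
  - ticket 3 (Race condition): agent_id=1 -> matches Karen
  - ticket 4 (Slow page load): agent_id=NULL, no match -> kept with NULL
  - ticket 5 (Export error): agent_id=3 -> matches Bob
  - ticket 6 (Memory leak): agent_id=2 -> matches Dave
  - ticket 7 (Bad redirect): agent_id=4 -> matches Yara
  - ticket 8 (Wrong timezone): agent_id=NULL, no match -> kept with NULL
  - ticket 9 (Crash on save): agent_id=2 -> matches Dave
All 9 rows appear; 2 have NULL agent.

SQL:
SELECT a.title, b.name AS agent
FROM tickets a
LEFT JOIN agents b ON a.agent_id = b.id

Result:
title          | agent
---------------+------
Stale cache    | Yara 
Missing icon   | Karen
Race condition | Karen
Slow page load | NULL 
Export error   | Bob  
Memory leak    | Dave 
Bad redirect   | Yara 
Wrong timezone | NULL 
Crash on save  | Dave 


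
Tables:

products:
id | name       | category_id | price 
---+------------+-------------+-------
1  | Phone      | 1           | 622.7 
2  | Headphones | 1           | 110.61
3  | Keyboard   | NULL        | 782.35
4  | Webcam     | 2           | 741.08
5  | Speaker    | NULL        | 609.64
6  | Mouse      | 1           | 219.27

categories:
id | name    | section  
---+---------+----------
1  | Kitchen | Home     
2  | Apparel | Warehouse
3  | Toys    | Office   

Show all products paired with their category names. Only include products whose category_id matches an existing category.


INNER JOIN keeps only products rows whose category_id matches an id in categories. Walk through each product:
  - product 1 (Phone): category_id=1 -> matches Kitchen
  - product 2 (Headphones): category_id=1 -> matches Kitchen
  - product 3 (Keyboard): category_id=NULL, no match -> dropped
  - product 4 (Webcam): category_id=2 -> matches Apparel
  - product 5 (Speaker): category_id=NULL, no match -> dropped
  - product 6 (Mouse): category_id=1 -> matches Kitchen
So 2 of 6 rows are dropped.

SQL:
SELECT a.name, b.name AS category
FROM products a
INNER JOIN categories b ON a.category_id = b.id

Result:
name       | category
-----------+---------
Phone      | Kitchen 
Headphones | Kitchen 
Webcam     | Apparel 
Mouse      | Kitchen 


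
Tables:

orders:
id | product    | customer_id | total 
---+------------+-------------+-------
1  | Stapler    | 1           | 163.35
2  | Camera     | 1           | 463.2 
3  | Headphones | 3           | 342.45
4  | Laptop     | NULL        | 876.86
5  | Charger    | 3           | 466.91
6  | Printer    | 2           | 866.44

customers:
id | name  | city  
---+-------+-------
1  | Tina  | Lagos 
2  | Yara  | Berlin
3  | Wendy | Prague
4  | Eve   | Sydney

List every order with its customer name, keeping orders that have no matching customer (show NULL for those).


LEFT JOIN keeps every row from orders (the left table); where customer_id has no match in customers, the customer columns become NULL. Walk through each order:
  - order 1 (Stapler): customer_id=1 -> matches Tina
  - order 2 (Camera): customer_id=1 -> matches Tina
  - order 3 (Headphones): customer_id=3 -> matches Wendy
  - order 4 (Laptop): customer_id=NULL, no match -> kept with NULL
  - order 5 (Charger): customer_id=3 -> matches Wendy
  - order 6 (Printer): customer_id=2 -> matches Yara
All 6 rows appear; 1 has NULL customer.

SQL:
SELECT a.product, b.name AS customer
FROM orders a
LEFT JOIN customers b ON a.customer_id = b.id

Result:
product    | customer
-----------+---------
Stapler    | Tina    
Camera     | Tina    
Headphones | Wendy   
Laptop     | NULL    
Charger    | Wendy   
Printer    | Yara    


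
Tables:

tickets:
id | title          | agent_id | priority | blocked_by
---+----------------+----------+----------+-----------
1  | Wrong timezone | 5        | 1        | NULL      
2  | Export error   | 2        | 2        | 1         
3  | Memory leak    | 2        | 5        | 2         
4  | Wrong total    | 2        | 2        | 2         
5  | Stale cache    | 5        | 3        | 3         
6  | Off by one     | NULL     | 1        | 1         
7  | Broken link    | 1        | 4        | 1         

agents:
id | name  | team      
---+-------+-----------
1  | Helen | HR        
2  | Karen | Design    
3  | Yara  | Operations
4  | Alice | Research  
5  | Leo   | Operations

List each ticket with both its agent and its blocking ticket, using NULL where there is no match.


Two LEFT JOINs from the same base table tickets: one to agents via agent_id, one to tickets itself via blocked_by. Both are LEFT so every ticket is preserved.
Match against agents:
  - ticket 1 (Wrong timezone): agent_id=5 -> matches Leo
  - ticket 2 (Export error): agent_id=2 -> matches Karen
  - ticket 3 (Memory leak): agent_id=2 -> matches Karen
  - ticket 4 (Wrong total): agent_id=2 -> matches Karen
  - ticket 5 (Stale cache): agent_id=5 -> matches Leo
  - ticket 6 (Off by one): agent_id=NULL, no match -> kept with NULL
  - ticket 7 (Broken link): agent_id=1 -> matches Helen
Match against tickets (self):
  - ticket 1 (Wrong timezone): blocked_by=NULL -> NULL
  - ticket 2 (Export error): blocked_by=1 -> Wrong timezone
  - ticket 3 (Memory leak): blocked_by=2 -> Export error
  - ticket 4 (Wrong total): blocked_by=2 -> Export error
  - ticket 5 (Stale cache): blocked_by=3 -> Memory leak
  - ticket 6 (Off by one): blocked_by=1 -> Wrong timezone
  - ticket 7 (Broken link): blocked_by=1 -> Wrong timezone

SQL:
SELECT a.title, b.name AS agent, c.title AS blocked_by
FROM tickets a
LEFT JOIN agents b ON a.agent_id = b.id
LEFT JOIN tickets c ON a.blocked_by = c.id

Result:
title          | agent | blocked_by    
---------------+-------+---------------
Wrong timezone | Leo   | NULL          
Export error   | Karen | Wrong timezone
Memory leak    | Karen | Export error  
Wrong total    | Karen | Export error  
Stale cache    | Leo   | Memory leak   
Off by one     | NULL  | Wrong timezone
Broken link    | Helen | Wrong timezone


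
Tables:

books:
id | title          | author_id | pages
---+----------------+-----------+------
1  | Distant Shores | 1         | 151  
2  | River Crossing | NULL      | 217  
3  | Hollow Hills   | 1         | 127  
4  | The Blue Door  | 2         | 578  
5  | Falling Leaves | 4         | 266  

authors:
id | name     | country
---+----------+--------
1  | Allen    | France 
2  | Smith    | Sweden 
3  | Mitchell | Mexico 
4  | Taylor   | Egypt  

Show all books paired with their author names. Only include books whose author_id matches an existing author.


INNER JOIN keeps only books rows whose author_id matches an id in authors. Walk through each book:
  - book 1 (Distant Shores): author_id=1 -> matches Allen
  - book 2 (River Crossing): author_id=NULL, no match -> dropped
  - book 3 (Hollow Hills): author_id=1 -> matches Allen
  - book 4 (The Blue Door): author_id=2 -> matches Smith
  - book 5 (Falling Leaves): author_id=4 -> matches Taylor
So 1 of 5 rows is dropped.

SQL:
SELECT a.title, b.name AS author
FROM books a
INNER JOIN authors b ON a.author_id = b.id

Result:
title          | author
---------------+-------
Distant Shores | Allen 
Hollow Hills   | Allen 
The Blue Door  | Smith 
Falling Leaves | Taylor


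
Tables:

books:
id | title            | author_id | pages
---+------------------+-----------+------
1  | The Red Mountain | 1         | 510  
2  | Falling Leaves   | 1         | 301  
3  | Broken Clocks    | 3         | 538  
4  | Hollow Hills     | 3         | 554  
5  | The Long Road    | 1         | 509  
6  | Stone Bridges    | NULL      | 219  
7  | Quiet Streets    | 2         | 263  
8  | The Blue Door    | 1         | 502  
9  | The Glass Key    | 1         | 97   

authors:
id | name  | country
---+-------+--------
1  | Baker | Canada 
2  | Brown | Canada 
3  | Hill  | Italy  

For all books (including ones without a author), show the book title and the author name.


LEFT JOIN keeps every row from books (the left table); where author_id has no match in authors, the author columns become NULL. Walk through each book:
  - book 1 (The Red Mountain): author_id=1 -> matches Baker
  - book 2 (Falling Leaves): author_id=1 -> matches Baker
  - book 3 (Broken Clocks): author_id=3 -> matches Hill
  - book 4 (Hollow Hills): author_id=3 -> matches Hill
  - book 5 (The Long Road): author_id=1 -> matches Baker
  - book 6 (Stone Bridges): author_id=NULL, no match -> kept with NULL
  - book 7 (Quiet Streets): author_id=2 -> matches Brown
  - book 8 (The Blue Door): author_id=1 -> matches Baker
  - book 9 (The Glass Key): author_id=1 -> matches Baker
All 9 rows appear; 1 has NULL author.

SQL:
SELECT a.title, b.name AS author
FROM books a
LEFT JOIN authors b ON a.author_id = b.id

Result:
title            | author
-----------------+-------
The Red Mountain | Baker 
Falling Leaves   | Baker 
Broken Clocks    | Hill  
Hollow Hills     | Hill  
The Long Road    | Baker 
Stone Bridges    | NULL  
Quiet Streets    | Brown 
The Blue Door    | Baker 
The Glass Key    | Baker 


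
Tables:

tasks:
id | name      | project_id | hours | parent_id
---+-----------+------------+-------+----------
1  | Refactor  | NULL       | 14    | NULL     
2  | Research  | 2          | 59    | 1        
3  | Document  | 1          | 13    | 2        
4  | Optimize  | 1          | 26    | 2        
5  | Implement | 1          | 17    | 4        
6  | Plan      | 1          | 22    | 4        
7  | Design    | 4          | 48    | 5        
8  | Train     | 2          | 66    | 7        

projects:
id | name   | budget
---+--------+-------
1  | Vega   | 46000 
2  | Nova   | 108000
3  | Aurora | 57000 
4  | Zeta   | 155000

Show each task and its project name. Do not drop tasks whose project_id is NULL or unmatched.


LEFT JOIN keeps every row from tasks (the left table); where project_id has no match in projects, the project columns become NULL. Walk through each task:
  - task 1 (Refactor): project_id=NULL, no match -> kept with NULL
  - task 2 (Research): project_id=2 -> matches Nova
  - task 3 (Document): project_id=1 -> matches Vega
  - task 4 (Optimize): project_id=1 -> matches Vega
  - task 5 (Implement): project_id=1 -> matches Vega
  - task 6 (Plan): project_id=1 -> matches Vega
  - task 7 (Design): project_id=4 -> matches Zeta
  - task 8 (Train): project_id=2 -> matches Nova
All 8 rows appear; 1 has NULL project.

SQL:
SELECT a.name, b.name AS project
FROM tasks a
LEFT JOIN projects b ON a.project_id = b.id

Result:
name      | project
----------+--------
Refactor  | NULL   
Research  | Nova   
Document  | Vega   
Optimize  | Vega   
Implement | Vega   
Plan      | Vega   
Design    | Zeta   
Train     | Nova   
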